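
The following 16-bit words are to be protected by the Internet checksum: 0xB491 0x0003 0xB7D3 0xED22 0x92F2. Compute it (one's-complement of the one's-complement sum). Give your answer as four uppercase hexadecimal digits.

One's-complement addition (fold any carry out of bit 15 back into bit 0):
  0xB491 + 0x0003 = 0x0B494
  0xB494 + 0xB7D3 = 0x16C67 → wrap carry → 0x6C68
  0x6C68 + 0xED22 = 0x1598A → wrap carry → 0x598B
  0x598B + 0x92F2 = 0x0EC7D
One's-complement sum = 0xEC7D.
Checksum = ~0xEC7D & 0xFFFF = 0x1382.

1382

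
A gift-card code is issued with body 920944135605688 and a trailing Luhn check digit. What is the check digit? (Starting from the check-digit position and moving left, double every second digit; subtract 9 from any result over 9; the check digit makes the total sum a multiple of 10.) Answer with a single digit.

3

Partial digits right→left: 8 8 6 5 0 6 5 3 1 4 4 9 0 2 9
Double every second digit counting from the check-digit position (so the 1st, 3rd, 5th, ... of the partial from the right).
  doubled (with −9 where >9): 7 3 0 1 2 8 0 9 → sum 30
  kept as-is: 8 5 6 3 4 9 2 → sum 37
Total = 30 + 37 = 67.
Check digit = (10 − (67 mod 10)) mod 10 = 3.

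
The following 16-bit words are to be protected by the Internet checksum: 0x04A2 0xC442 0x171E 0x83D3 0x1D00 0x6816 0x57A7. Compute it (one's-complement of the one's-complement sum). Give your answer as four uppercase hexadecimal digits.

BF6B

One's-complement addition (fold any carry out of bit 15 back into bit 0):
  0x04A2 + 0xC442 = 0x0C8E4
  0xC8E4 + 0x171E = 0x0E002
  0xE002 + 0x83D3 = 0x163D5 → wrap carry → 0x63D6
  0x63D6 + 0x1D00 = 0x080D6
  0x80D6 + 0x6816 = 0x0E8EC
  0xE8EC + 0x57A7 = 0x14093 → wrap carry → 0x4094
One's-complement sum = 0x4094.
Checksum = ~0x4094 & 0xFFFF = 0xBF6B.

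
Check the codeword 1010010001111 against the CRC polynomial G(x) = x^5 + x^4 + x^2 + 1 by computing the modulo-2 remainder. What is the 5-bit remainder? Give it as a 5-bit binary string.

Modulo-2 division of 1010010001111 by 110101:
  pos 0: 101001 XOR 110101 = 011100
  pos 1: 111000 XOR 110101 = 001101
  pos 3: 110100 XOR 110101 = 000001
Remainder = 11111 (nonzero — an error is detected).

11111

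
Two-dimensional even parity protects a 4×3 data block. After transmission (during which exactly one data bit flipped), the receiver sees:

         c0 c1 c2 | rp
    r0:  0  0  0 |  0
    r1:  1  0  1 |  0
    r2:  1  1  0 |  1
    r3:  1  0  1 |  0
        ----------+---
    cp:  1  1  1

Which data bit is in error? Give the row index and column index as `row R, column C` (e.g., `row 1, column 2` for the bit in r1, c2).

Recompute each row's even parity and compare to rp:
  r0: data parity 0, sent rp 0 → ok
  r1: data parity 0, sent rp 0 → ok
  r2: data parity 0, sent rp 1 → mismatch
  r3: data parity 0, sent rp 0 → ok
Recompute each column's even parity and compare to cp:
  c0: data parity 1, sent cp 1 → ok
  c1: data parity 1, sent cp 1 → ok
  c2: data parity 0, sent cp 1 → mismatch
Exactly one row (r2) and one column (c2) fail → the flipped bit is at their intersection.

row 2, column 2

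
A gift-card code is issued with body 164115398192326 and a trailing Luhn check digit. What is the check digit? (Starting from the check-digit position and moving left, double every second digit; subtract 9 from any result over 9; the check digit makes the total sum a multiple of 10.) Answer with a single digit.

Partial digits right→left: 6 2 3 2 9 1 8 9 3 5 1 1 4 6 1
Double every second digit counting from the check-digit position (so the 1st, 3rd, 5th, ... of the partial from the right).
  doubled (with −9 where >9): 3 6 9 7 6 2 8 2 → sum 43
  kept as-is: 2 2 1 9 5 1 6 → sum 26
Total = 43 + 26 = 69.
Check digit = (10 − (69 mod 10)) mod 10 = 1.

1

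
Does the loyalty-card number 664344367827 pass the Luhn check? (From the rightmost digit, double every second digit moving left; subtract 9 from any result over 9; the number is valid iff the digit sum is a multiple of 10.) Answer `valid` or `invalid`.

From the right, keep odd positions and double even positions (subtract 9 from any doubled value over 9):
  doubled (positions 2,4,...): 4 5 6 8 8 3 → sum 34
  kept (positions 1,3,...): 7 8 6 4 3 6 → sum 34
Total = 68.
68 mod 10 = 8, so the number is invalid.

invalid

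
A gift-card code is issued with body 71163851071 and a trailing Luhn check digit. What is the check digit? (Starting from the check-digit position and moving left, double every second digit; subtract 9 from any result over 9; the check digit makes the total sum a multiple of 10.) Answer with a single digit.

Partial digits right→left: 1 7 0 1 5 8 3 6 1 1 7
Double every second digit counting from the check-digit position (so the 1st, 3rd, 5th, ... of the partial from the right).
  doubled (with −9 where >9): 2 0 1 6 2 5 → sum 16
  kept as-is: 7 1 8 6 1 → sum 23
Total = 16 + 23 = 39.
Check digit = (10 − (39 mod 10)) mod 10 = 1.

1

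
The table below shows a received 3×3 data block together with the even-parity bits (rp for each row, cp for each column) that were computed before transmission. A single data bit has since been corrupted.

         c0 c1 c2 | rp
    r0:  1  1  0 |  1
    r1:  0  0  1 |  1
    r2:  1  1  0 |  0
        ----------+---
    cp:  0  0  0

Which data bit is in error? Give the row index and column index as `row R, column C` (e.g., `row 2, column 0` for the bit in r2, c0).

row 0, column 2

Recompute each row's even parity and compare to rp:
  r0: data parity 0, sent rp 1 → mismatch
  r1: data parity 1, sent rp 1 → ok
  r2: data parity 0, sent rp 0 → ok
Recompute each column's even parity and compare to cp:
  c0: data parity 0, sent cp 0 → ok
  c1: data parity 0, sent cp 0 → ok
  c2: data parity 1, sent cp 0 → mismatch
Exactly one row (r0) and one column (c2) fail → the flipped bit is at their intersection.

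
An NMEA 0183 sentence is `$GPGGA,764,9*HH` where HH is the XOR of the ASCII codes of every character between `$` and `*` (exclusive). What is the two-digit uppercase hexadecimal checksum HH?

XOR the ASCII codes of the payload characters:
  'G' = 0x47 → acc = 0x47
  'P' = 0x50 → acc = 0x17
  'G' = 0x47 → acc = 0x50
  'G' = 0x47 → acc = 0x17
  'A' = 0x41 → acc = 0x56
  ',' = 0x2C → acc = 0x7A
  '7' = 0x37 → acc = 0x4D
  '6' = 0x36 → acc = 0x7B
  '4' = 0x34 → acc = 0x4F
  ',' = 0x2C → acc = 0x63
  '9' = 0x39 → acc = 0x5A
Checksum = 0x5A.

5A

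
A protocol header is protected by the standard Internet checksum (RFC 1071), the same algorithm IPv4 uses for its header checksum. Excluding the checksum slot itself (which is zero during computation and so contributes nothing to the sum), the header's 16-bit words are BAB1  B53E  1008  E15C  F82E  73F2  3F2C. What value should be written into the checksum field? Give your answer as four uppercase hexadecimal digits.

F35C

One's-complement addition (fold any carry out of bit 15 back into bit 0):
  0xBAB1 + 0xB53E = 0x16FEF → wrap carry → 0x6FF0
  0x6FF0 + 0x1008 = 0x07FF8
  0x7FF8 + 0xE15C = 0x16154 → wrap carry → 0x6155
  0x6155 + 0xF82E = 0x15983 → wrap carry → 0x5984
  0x5984 + 0x73F2 = 0x0CD76
  0xCD76 + 0x3F2C = 0x10CA2 → wrap carry → 0x0CA3
One's-complement sum = 0x0CA3.
Checksum = ~0x0CA3 & 0xFFFF = 0xF35C.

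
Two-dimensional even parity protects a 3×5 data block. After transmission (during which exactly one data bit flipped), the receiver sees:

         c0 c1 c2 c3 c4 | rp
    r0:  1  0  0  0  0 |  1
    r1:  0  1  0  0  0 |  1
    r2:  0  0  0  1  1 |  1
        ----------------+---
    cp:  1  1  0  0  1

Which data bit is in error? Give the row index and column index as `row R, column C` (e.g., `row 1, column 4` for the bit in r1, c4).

row 2, column 3

Recompute each row's even parity and compare to rp:
  r0: data parity 1, sent rp 1 → ok
  r1: data parity 1, sent rp 1 → ok
  r2: data parity 0, sent rp 1 → mismatch
Recompute each column's even parity and compare to cp:
  c0: data parity 1, sent cp 1 → ok
  c1: data parity 1, sent cp 1 → ok
  c2: data parity 0, sent cp 0 → ok
  c3: data parity 1, sent cp 0 → mismatch
  c4: data parity 1, sent cp 1 → ok
Exactly one row (r2) and one column (c3) fail → the flipped bit is at their intersection.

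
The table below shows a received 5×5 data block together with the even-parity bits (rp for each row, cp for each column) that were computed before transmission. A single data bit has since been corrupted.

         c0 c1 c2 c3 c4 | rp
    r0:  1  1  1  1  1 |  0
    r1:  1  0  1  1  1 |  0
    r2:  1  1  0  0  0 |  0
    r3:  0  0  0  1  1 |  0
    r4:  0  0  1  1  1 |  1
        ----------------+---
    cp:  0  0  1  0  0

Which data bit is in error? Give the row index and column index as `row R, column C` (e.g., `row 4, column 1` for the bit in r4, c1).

Recompute each row's even parity and compare to rp:
  r0: data parity 1, sent rp 0 → mismatch
  r1: data parity 0, sent rp 0 → ok
  r2: data parity 0, sent rp 0 → ok
  r3: data parity 0, sent rp 0 → ok
  r4: data parity 1, sent rp 1 → ok
Recompute each column's even parity and compare to cp:
  c0: data parity 1, sent cp 0 → mismatch
  c1: data parity 0, sent cp 0 → ok
  c2: data parity 1, sent cp 1 → ok
  c3: data parity 0, sent cp 0 → ok
  c4: data parity 0, sent cp 0 → ok
Exactly one row (r0) and one column (c0) fail → the flipped bit is at their intersection.

row 0, column 0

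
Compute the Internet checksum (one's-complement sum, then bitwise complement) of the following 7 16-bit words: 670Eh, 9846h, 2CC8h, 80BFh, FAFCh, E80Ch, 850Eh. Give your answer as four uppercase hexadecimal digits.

One's-complement addition (fold any carry out of bit 15 back into bit 0):
  0x670E + 0x9846 = 0x0FF54
  0xFF54 + 0x2CC8 = 0x12C1C → wrap carry → 0x2C1D
  0x2C1D + 0x80BF = 0x0ACDC
  0xACDC + 0xFAFC = 0x1A7D8 → wrap carry → 0xA7D9
  0xA7D9 + 0xE80C = 0x18FE5 → wrap carry → 0x8FE6
  0x8FE6 + 0x850E = 0x114F4 → wrap carry → 0x14F5
One's-complement sum = 0x14F5.
Checksum = ~0x14F5 & 0xFFFF = 0xEB0A.

EB0A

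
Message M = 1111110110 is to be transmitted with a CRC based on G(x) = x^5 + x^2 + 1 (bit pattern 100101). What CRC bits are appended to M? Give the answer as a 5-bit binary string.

Append 5 zeros: 111111011000000. Divide by 100101 (XOR where the leading bit is 1):
  pos 0: 111111 XOR 100101 = 011010
  pos 1: 110100 XOR 100101 = 010001
  pos 2: 100011 XOR 100101 = 000110
  pos 5: 110100 XOR 100101 = 010001
  pos 6: 100010 XOR 100101 = 000111
  pos 9: 111000 XOR 100101 = 011101
Remainder (last 5 bits) = 11101. This is the CRC / FCS.

11101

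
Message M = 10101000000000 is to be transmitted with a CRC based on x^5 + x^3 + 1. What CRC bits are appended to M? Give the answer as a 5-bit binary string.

Append 5 zeros: 1010100000000000000. Divide by 101001 (XOR where the leading bit is 1):
  pos 0: 101010 XOR 101001 = 000011
  pos 4: 110000 XOR 101001 = 011001
  pos 5: 110010 XOR 101001 = 011011
  pos 6: 110110 XOR 101001 = 011111
  pos 7: 111110 XOR 101001 = 010111
  pos 8: 101110 XOR 101001 = 000111
  pos 11: 111000 XOR 101001 = 010001
  pos 12: 100010 XOR 101001 = 001011
Remainder (last 5 bits) = 10110. This is the CRC / FCS.

10110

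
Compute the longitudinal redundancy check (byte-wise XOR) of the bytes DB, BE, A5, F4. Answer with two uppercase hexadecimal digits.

34

XOR the bytes together:
  start with 0xDB
  0xDB ⊕ 0xBE = 0x65
  0x65 ⊕ 0xA5 = 0xC0
  0xC0 ⊕ 0xF4 = 0x34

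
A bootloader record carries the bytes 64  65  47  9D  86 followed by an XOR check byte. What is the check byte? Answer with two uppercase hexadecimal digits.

5D

XOR the bytes together:
  start with 0x64
  0x64 ⊕ 0x65 = 0x01
  0x01 ⊕ 0x47 = 0x46
  0x46 ⊕ 0x9D = 0xDB
  0xDB ⊕ 0x86 = 0x5D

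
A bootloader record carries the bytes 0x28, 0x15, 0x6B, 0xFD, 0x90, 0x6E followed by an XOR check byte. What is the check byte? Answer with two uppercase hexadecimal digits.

55

XOR the bytes together:
  start with 0x28
  0x28 ⊕ 0x15 = 0x3D
  0x3D ⊕ 0x6B = 0x56
  0x56 ⊕ 0xFD = 0xAB
  0xAB ⊕ 0x90 = 0x3B
  0x3B ⊕ 0x6E = 0x55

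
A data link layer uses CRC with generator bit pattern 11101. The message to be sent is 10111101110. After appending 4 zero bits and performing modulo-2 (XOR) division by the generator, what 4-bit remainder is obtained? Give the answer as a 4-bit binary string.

Append 4 zeros: 101111011100000. Divide by 11101 (XOR where the leading bit is 1):
  pos 0: 10111 XOR 11101 = 01010
  pos 1: 10101 XOR 11101 = 01000
  pos 2: 10000 XOR 11101 = 01101
  pos 3: 11011 XOR 11101 = 00110
  pos 5: 11011 XOR 11101 = 00110
  pos 7: 11000 XOR 11101 = 00101
  pos 9: 10100 XOR 11101 = 01001
  pos 10: 10010 XOR 11101 = 01111
Remainder (last 4 bits) = 1111. This is the CRC / FCS.

1111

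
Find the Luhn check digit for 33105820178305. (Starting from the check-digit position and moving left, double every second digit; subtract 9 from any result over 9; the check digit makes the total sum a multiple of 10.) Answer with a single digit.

Partial digits right→left: 5 0 3 8 7 1 0 2 8 5 0 1 3 3
Double every second digit counting from the check-digit position (so the 1st, 3rd, 5th, ... of the partial from the right).
  doubled (with −9 where >9): 1 6 5 0 7 0 6 → sum 25
  kept as-is: 0 8 1 2 5 1 3 → sum 20
Total = 25 + 20 = 45.
Check digit = (10 − (45 mod 10)) mod 10 = 5.

5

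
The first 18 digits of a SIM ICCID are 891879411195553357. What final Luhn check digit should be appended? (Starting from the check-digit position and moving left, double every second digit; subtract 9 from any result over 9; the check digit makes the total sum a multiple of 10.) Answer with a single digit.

Partial digits right→left: 7 5 3 3 5 5 5 9 1 1 1 4 9 7 8 1 9 8
Double every second digit counting from the check-digit position (so the 1st, 3rd, 5th, ... of the partial from the right).
  doubled (with −9 where >9): 5 6 1 1 2 2 9 7 9 → sum 42
  kept as-is: 5 3 5 9 1 4 7 1 8 → sum 43
Total = 42 + 43 = 85.
Check digit = (10 − (85 mod 10)) mod 10 = 5.

5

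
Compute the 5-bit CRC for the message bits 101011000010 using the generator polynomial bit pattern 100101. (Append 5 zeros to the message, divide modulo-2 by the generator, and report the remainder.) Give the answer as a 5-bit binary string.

00101

Append 5 zeros: 10101100001000000. Divide by 100101 (XOR where the leading bit is 1):
  pos 0: 101011 XOR 100101 = 001110
  pos 2: 111000 XOR 100101 = 011101
  pos 3: 111010 XOR 100101 = 011111
  pos 4: 111110 XOR 100101 = 011011
  pos 5: 110111 XOR 100101 = 010010
  pos 6: 100100 XOR 100101 = 000001
  pos 11: 100000 XOR 100101 = 000101
Remainder (last 5 bits) = 00101. This is the CRC / FCS.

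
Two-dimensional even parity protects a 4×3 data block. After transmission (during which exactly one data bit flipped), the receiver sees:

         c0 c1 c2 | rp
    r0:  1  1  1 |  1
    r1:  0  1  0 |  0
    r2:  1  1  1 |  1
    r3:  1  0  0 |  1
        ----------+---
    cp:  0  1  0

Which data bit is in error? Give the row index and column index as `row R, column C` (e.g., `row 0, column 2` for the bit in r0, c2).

Recompute each row's even parity and compare to rp:
  r0: data parity 1, sent rp 1 → ok
  r1: data parity 1, sent rp 0 → mismatch
  r2: data parity 1, sent rp 1 → ok
  r3: data parity 1, sent rp 1 → ok
Recompute each column's even parity and compare to cp:
  c0: data parity 1, sent cp 0 → mismatch
  c1: data parity 1, sent cp 1 → ok
  c2: data parity 0, sent cp 0 → ok
Exactly one row (r1) and one column (c0) fail → the flipped bit is at their intersection.

row 1, column 0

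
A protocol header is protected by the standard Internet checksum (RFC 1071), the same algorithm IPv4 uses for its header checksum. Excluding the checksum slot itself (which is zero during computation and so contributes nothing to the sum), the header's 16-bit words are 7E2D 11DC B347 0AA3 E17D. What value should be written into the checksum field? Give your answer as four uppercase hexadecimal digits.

D08D

One's-complement addition (fold any carry out of bit 15 back into bit 0):
  0x7E2D + 0x11DC = 0x09009
  0x9009 + 0xB347 = 0x14350 → wrap carry → 0x4351
  0x4351 + 0x0AA3 = 0x04DF4
  0x4DF4 + 0xE17D = 0x12F71 → wrap carry → 0x2F72
One's-complement sum = 0x2F72.
Checksum = ~0x2F72 & 0xFFFF = 0xD08D.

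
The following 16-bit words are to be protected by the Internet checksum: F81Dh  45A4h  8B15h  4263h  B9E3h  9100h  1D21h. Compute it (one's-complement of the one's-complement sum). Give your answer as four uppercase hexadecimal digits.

One's-complement addition (fold any carry out of bit 15 back into bit 0):
  0xF81D + 0x45A4 = 0x13DC1 → wrap carry → 0x3DC2
  0x3DC2 + 0x8B15 = 0x0C8D7
  0xC8D7 + 0x4263 = 0x10B3A → wrap carry → 0x0B3B
  0x0B3B + 0xB9E3 = 0x0C51E
  0xC51E + 0x9100 = 0x1561E → wrap carry → 0x561F
  0x561F + 0x1D21 = 0x07340
One's-complement sum = 0x7340.
Checksum = ~0x7340 & 0xFFFF = 0x8CBF.

8CBF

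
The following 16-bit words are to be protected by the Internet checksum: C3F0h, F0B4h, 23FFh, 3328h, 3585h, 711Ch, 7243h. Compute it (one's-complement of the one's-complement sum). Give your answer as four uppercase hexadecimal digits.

DB4D

One's-complement addition (fold any carry out of bit 15 back into bit 0):
  0xC3F0 + 0xF0B4 = 0x1B4A4 → wrap carry → 0xB4A5
  0xB4A5 + 0x23FF = 0x0D8A4
  0xD8A4 + 0x3328 = 0x10BCC → wrap carry → 0x0BCD
  0x0BCD + 0x3585 = 0x04152
  0x4152 + 0x711C = 0x0B26E
  0xB26E + 0x7243 = 0x124B1 → wrap carry → 0x24B2
One's-complement sum = 0x24B2.
Checksum = ~0x24B2 & 0xFFFF = 0xDB4D.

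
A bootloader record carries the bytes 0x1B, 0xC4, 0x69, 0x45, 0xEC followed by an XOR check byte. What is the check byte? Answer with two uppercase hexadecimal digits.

1F

XOR the bytes together:
  start with 0x1B
  0x1B ⊕ 0xC4 = 0xDF
  0xDF ⊕ 0x69 = 0xB6
  0xB6 ⊕ 0x45 = 0xF3
  0xF3 ⊕ 0xEC = 0x1F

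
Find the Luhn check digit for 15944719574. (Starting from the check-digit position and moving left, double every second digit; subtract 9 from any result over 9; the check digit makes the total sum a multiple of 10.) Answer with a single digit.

8

Partial digits right→left: 4 7 5 9 1 7 4 4 9 5 1
Double every second digit counting from the check-digit position (so the 1st, 3rd, 5th, ... of the partial from the right).
  doubled (with −9 where >9): 8 1 2 8 9 2 → sum 30
  kept as-is: 7 9 7 4 5 → sum 32
Total = 30 + 32 = 62.
Check digit = (10 − (62 mod 10)) mod 10 = 8.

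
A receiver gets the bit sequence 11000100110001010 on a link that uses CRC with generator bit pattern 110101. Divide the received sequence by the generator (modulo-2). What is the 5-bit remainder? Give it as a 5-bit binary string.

11010

Modulo-2 division of 11000100110001010 by 110101:
  pos 0: 110001 XOR 110101 = 000100
  pos 3: 100001 XOR 110101 = 010100
  pos 4: 101001 XOR 110101 = 011100
  pos 5: 111000 XOR 110101 = 001101
  pos 7: 110100 XOR 110101 = 000001
Remainder = 11010 (nonzero — an error is detected).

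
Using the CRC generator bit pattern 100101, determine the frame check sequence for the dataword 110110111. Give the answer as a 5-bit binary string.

Append 5 zeros: 11011011100000. Divide by 100101 (XOR where the leading bit is 1):
  pos 0: 110110 XOR 100101 = 010011
  pos 1: 100111 XOR 100101 = 000010
  pos 5: 101100 XOR 100101 = 001001
  pos 7: 100100 XOR 100101 = 000001
Remainder (last 5 bits) = 00010. This is the CRC / FCS.

00010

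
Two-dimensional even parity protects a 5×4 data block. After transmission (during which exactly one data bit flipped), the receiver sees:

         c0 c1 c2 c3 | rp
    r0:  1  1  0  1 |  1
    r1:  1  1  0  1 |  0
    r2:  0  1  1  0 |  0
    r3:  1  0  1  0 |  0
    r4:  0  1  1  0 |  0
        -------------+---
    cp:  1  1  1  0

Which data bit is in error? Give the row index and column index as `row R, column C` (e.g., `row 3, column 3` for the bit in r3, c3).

Recompute each row's even parity and compare to rp:
  r0: data parity 1, sent rp 1 → ok
  r1: data parity 1, sent rp 0 → mismatch
  r2: data parity 0, sent rp 0 → ok
  r3: data parity 0, sent rp 0 → ok
  r4: data parity 0, sent rp 0 → ok
Recompute each column's even parity and compare to cp:
  c0: data parity 1, sent cp 1 → ok
  c1: data parity 0, sent cp 1 → mismatch
  c2: data parity 1, sent cp 1 → ok
  c3: data parity 0, sent cp 0 → ok
Exactly one row (r1) and one column (c1) fail → the flipped bit is at their intersection.

row 1, column 1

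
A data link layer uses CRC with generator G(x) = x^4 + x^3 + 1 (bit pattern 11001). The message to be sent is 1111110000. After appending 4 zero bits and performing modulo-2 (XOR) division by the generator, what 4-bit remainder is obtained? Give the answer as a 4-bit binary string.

Append 4 zeros: 11111100000000. Divide by 11001 (XOR where the leading bit is 1):
  pos 0: 11111 XOR 11001 = 00110
  pos 2: 11010 XOR 11001 = 00011
  pos 5: 11000 XOR 11001 = 00001
  pos 9: 10000 XOR 11001 = 01001
Remainder (last 4 bits) = 1001. This is the CRC / FCS.

1001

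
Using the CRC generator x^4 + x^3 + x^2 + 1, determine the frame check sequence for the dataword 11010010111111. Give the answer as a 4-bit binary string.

Append 4 zeros: 110100101111110000. Divide by 11101 (XOR where the leading bit is 1):
  pos 0: 11010 XOR 11101 = 00111
  pos 2: 11101 XOR 11101 = 00000
  pos 8: 11111 XOR 11101 = 00010
  pos 11: 10100 XOR 11101 = 01001
  pos 12: 10010 XOR 11101 = 01111
  pos 13: 11110 XOR 11101 = 00011
Remainder (last 4 bits) = 0011. This is the CRC / FCS.

0011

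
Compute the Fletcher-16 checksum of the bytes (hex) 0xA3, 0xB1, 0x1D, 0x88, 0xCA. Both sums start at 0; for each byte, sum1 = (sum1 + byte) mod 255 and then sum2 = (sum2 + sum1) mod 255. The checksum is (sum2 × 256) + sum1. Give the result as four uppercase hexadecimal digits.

2CC5

Running sums (mod 255):
  after byte 0 (0xA3): sum1=163, sum2=163
  after byte 1 (0xB1): sum1=85, sum2=248
  after byte 2 (0x1D): sum1=114, sum2=107
  after byte 3 (0x88): sum1=250, sum2=102
  after byte 4 (0xCA): sum1=197, sum2=44
Checksum = sum2·256 + sum1 = 44·256 + 197 = 11461 = 0x2CC5.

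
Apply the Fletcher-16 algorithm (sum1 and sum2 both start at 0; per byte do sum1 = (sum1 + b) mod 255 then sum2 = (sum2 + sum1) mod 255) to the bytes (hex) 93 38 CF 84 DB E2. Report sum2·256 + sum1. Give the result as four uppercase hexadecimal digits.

F5DE

Running sums (mod 255):
  after byte 0 (93): sum1=147, sum2=147
  after byte 1 (38): sum1=203, sum2=95
  after byte 2 (CF): sum1=155, sum2=250
  after byte 3 (84): sum1=32, sum2=27
  after byte 4 (DB): sum1=251, sum2=23
  after byte 5 (E2): sum1=222, sum2=245
Checksum = sum2·256 + sum1 = 245·256 + 222 = 62942 = 0xF5DE.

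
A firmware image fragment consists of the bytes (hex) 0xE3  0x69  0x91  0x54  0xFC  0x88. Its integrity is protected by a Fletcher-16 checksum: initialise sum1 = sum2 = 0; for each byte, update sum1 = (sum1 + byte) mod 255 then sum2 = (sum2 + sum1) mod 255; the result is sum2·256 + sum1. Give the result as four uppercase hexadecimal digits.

2CB8

Running sums (mod 255):
  after byte 0 (0xE3): sum1=227, sum2=227
  after byte 1 (0x69): sum1=77, sum2=49
  after byte 2 (0x91): sum1=222, sum2=16
  after byte 3 (0x54): sum1=51, sum2=67
  after byte 4 (0xFC): sum1=48, sum2=115
  after byte 5 (0x88): sum1=184, sum2=44
Checksum = sum2·256 + sum1 = 44·256 + 184 = 11448 = 0x2CB8.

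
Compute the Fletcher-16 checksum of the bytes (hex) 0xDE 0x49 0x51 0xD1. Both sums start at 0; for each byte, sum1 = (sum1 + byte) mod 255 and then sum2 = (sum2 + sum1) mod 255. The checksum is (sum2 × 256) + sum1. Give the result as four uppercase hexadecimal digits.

Running sums (mod 255):
  after byte 0 (0xDE): sum1=222, sum2=222
  after byte 1 (0x49): sum1=40, sum2=7
  after byte 2 (0x51): sum1=121, sum2=128
  after byte 3 (0xD1): sum1=75, sum2=203
Checksum = sum2·256 + sum1 = 203·256 + 75 = 52043 = 0xCB4B.

CB4B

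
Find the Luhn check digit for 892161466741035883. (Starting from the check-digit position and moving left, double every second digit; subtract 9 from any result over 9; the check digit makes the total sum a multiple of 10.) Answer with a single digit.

Partial digits right→left: 3 8 8 5 3 0 1 4 7 6 6 4 1 6 1 2 9 8
Double every second digit counting from the check-digit position (so the 1st, 3rd, 5th, ... of the partial from the right).
  doubled (with −9 where >9): 6 7 6 2 5 3 2 2 9 → sum 42
  kept as-is: 8 5 0 4 6 4 6 2 8 → sum 43
Total = 42 + 43 = 85.
Check digit = (10 − (85 mod 10)) mod 10 = 5.

5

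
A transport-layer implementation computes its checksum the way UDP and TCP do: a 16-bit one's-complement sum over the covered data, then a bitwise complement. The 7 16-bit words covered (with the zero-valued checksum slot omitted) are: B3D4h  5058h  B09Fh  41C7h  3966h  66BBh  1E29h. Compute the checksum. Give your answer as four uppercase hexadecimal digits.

One's-complement addition (fold any carry out of bit 15 back into bit 0):
  0xB3D4 + 0x5058 = 0x1042C → wrap carry → 0x042D
  0x042D + 0xB09F = 0x0B4CC
  0xB4CC + 0x41C7 = 0x0F693
  0xF693 + 0x3966 = 0x12FF9 → wrap carry → 0x2FFA
  0x2FFA + 0x66BB = 0x096B5
  0x96B5 + 0x1E29 = 0x0B4DE
One's-complement sum = 0xB4DE.
Checksum = ~0xB4DE & 0xFFFF = 0x4B21.

4B21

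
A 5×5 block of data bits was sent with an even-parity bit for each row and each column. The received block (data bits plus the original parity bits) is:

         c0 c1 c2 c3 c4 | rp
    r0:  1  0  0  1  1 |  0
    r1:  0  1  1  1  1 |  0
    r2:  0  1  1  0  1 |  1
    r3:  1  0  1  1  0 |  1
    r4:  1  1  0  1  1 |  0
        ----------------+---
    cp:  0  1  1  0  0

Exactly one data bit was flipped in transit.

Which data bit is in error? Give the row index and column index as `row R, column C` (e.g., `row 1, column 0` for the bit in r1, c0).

row 0, column 0

Recompute each row's even parity and compare to rp:
  r0: data parity 1, sent rp 0 → mismatch
  r1: data parity 0, sent rp 0 → ok
  r2: data parity 1, sent rp 1 → ok
  r3: data parity 1, sent rp 1 → ok
  r4: data parity 0, sent rp 0 → ok
Recompute each column's even parity and compare to cp:
  c0: data parity 1, sent cp 0 → mismatch
  c1: data parity 1, sent cp 1 → ok
  c2: data parity 1, sent cp 1 → ok
  c3: data parity 0, sent cp 0 → ok
  c4: data parity 0, sent cp 0 → ok
Exactly one row (r0) and one column (c0) fail → the flipped bit is at their intersection.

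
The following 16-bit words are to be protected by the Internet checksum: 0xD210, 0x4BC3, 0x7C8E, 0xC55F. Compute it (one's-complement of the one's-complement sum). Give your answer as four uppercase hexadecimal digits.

A03D

One's-complement addition (fold any carry out of bit 15 back into bit 0):
  0xD210 + 0x4BC3 = 0x11DD3 → wrap carry → 0x1DD4
  0x1DD4 + 0x7C8E = 0x09A62
  0x9A62 + 0xC55F = 0x15FC1 → wrap carry → 0x5FC2
One's-complement sum = 0x5FC2.
Checksum = ~0x5FC2 & 0xFFFF = 0xA03D.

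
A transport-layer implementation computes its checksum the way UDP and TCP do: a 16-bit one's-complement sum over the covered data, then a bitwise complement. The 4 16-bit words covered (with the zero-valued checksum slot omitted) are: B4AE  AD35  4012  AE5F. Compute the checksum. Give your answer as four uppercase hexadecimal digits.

AFA9

One's-complement addition (fold any carry out of bit 15 back into bit 0):
  0xB4AE + 0xAD35 = 0x161E3 → wrap carry → 0x61E4
  0x61E4 + 0x4012 = 0x0A1F6
  0xA1F6 + 0xAE5F = 0x15055 → wrap carry → 0x5056
One's-complement sum = 0x5056.
Checksum = ~0x5056 & 0xFFFF = 0xAFA9.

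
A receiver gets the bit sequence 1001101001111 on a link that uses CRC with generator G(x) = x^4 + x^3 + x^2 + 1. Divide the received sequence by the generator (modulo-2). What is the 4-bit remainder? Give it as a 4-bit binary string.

0000

Modulo-2 division of 1001101001111 by 11101:
  pos 0: 10011 XOR 11101 = 01110
  pos 1: 11100 XOR 11101 = 00001
  pos 5: 11001 XOR 11101 = 00100
  pos 7: 10011 XOR 11101 = 01110
  pos 8: 11101 XOR 11101 = 00000
Remainder = 0000 (zero — the frame passes the CRC check).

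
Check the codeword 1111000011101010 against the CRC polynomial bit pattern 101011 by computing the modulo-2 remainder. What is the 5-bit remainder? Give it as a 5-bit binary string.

Modulo-2 division of 1111000011101010 by 101011:
  pos 0: 111100 XOR 101011 = 010111
  pos 1: 101110 XOR 101011 = 000101
  pos 4: 101011 XOR 101011 = 000000
  pos 10: 101010 XOR 101011 = 000001
Remainder = 00001 (nonzero — an error is detected).

00001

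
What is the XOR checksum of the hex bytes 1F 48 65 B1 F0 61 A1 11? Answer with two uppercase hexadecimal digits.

XOR the bytes together:
  start with 0x1F
  0x1F ⊕ 0x48 = 0x57
  0x57 ⊕ 0x65 = 0x32
  0x32 ⊕ 0xB1 = 0x83
  0x83 ⊕ 0xF0 = 0x73
  0x73 ⊕ 0x61 = 0x12
  0x12 ⊕ 0xA1 = 0xB3
  0xB3 ⊕ 0x11 = 0xA2

A2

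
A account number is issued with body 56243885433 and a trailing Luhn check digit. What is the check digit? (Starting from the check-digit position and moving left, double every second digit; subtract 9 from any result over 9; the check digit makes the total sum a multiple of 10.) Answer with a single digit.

Partial digits right→left: 3 3 4 5 8 8 3 4 2 6 5
Double every second digit counting from the check-digit position (so the 1st, 3rd, 5th, ... of the partial from the right).
  doubled (with −9 where >9): 6 8 7 6 4 1 → sum 32
  kept as-is: 3 5 8 4 6 → sum 26
Total = 32 + 26 = 58.
Check digit = (10 − (58 mod 10)) mod 10 = 2.

2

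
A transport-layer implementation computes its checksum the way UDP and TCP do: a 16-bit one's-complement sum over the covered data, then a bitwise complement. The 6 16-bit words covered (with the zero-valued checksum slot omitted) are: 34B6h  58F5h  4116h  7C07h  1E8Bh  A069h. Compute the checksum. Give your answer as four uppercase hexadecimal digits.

F641

One's-complement addition (fold any carry out of bit 15 back into bit 0):
  0x34B6 + 0x58F5 = 0x08DAB
  0x8DAB + 0x4116 = 0x0CEC1
  0xCEC1 + 0x7C07 = 0x14AC8 → wrap carry → 0x4AC9
  0x4AC9 + 0x1E8B = 0x06954
  0x6954 + 0xA069 = 0x109BD → wrap carry → 0x09BE
One's-complement sum = 0x09BE.
Checksum = ~0x09BE & 0xFFFF = 0xF641.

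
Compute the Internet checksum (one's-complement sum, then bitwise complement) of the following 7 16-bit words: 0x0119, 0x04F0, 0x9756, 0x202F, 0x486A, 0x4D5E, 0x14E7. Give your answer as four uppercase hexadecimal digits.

One's-complement addition (fold any carry out of bit 15 back into bit 0):
  0x0119 + 0x04F0 = 0x00609
  0x0609 + 0x9756 = 0x09D5F
  0x9D5F + 0x202F = 0x0BD8E
  0xBD8E + 0x486A = 0x105F8 → wrap carry → 0x05F9
  0x05F9 + 0x4D5E = 0x05357
  0x5357 + 0x14E7 = 0x0683E
One's-complement sum = 0x683E.
Checksum = ~0x683E & 0xFFFF = 0x97C1.

97C1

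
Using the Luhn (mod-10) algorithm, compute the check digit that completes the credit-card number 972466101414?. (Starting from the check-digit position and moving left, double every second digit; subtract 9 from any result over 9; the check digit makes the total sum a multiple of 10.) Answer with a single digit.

8

Partial digits right→left: 4 1 4 1 0 1 6 6 4 2 7 9
Double every second digit counting from the check-digit position (so the 1st, 3rd, 5th, ... of the partial from the right).
  doubled (with −9 where >9): 8 8 0 3 8 5 → sum 32
  kept as-is: 1 1 1 6 2 9 → sum 20
Total = 32 + 20 = 52.
Check digit = (10 − (52 mod 10)) mod 10 = 8.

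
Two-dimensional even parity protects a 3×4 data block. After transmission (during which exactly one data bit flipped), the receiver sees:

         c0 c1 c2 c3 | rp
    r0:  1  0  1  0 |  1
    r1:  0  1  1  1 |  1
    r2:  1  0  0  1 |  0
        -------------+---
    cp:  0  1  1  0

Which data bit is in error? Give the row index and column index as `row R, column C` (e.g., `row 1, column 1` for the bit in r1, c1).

Recompute each row's even parity and compare to rp:
  r0: data parity 0, sent rp 1 → mismatch
  r1: data parity 1, sent rp 1 → ok
  r2: data parity 0, sent rp 0 → ok
Recompute each column's even parity and compare to cp:
  c0: data parity 0, sent cp 0 → ok
  c1: data parity 1, sent cp 1 → ok
  c2: data parity 0, sent cp 1 → mismatch
  c3: data parity 0, sent cp 0 → ok
Exactly one row (r0) and one column (c2) fail → the flipped bit is at their intersection.

row 0, column 2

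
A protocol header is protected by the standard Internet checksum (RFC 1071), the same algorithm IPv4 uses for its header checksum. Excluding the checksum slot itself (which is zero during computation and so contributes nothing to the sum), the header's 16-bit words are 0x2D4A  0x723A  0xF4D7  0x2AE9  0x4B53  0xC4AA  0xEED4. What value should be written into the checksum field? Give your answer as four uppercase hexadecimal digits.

41E7

One's-complement addition (fold any carry out of bit 15 back into bit 0):
  0x2D4A + 0x723A = 0x09F84
  0x9F84 + 0xF4D7 = 0x1945B → wrap carry → 0x945C
  0x945C + 0x2AE9 = 0x0BF45
  0xBF45 + 0x4B53 = 0x10A98 → wrap carry → 0x0A99
  0x0A99 + 0xC4AA = 0x0CF43
  0xCF43 + 0xEED4 = 0x1BE17 → wrap carry → 0xBE18
One's-complement sum = 0xBE18.
Checksum = ~0xBE18 & 0xFFFF = 0x41E7.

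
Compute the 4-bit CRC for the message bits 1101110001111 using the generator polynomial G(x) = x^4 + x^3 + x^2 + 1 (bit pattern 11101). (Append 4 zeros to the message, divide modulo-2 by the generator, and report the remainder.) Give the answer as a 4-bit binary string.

Append 4 zeros: 11011100011110000. Divide by 11101 (XOR where the leading bit is 1):
  pos 0: 11011 XOR 11101 = 00110
  pos 2: 11010 XOR 11101 = 00111
  pos 4: 11100 XOR 11101 = 00001
  pos 8: 11111 XOR 11101 = 00010
  pos 11: 10000 XOR 11101 = 01101
  pos 12: 11010 XOR 11101 = 00111
Remainder (last 4 bits) = 0111. This is the CRC / FCS.

0111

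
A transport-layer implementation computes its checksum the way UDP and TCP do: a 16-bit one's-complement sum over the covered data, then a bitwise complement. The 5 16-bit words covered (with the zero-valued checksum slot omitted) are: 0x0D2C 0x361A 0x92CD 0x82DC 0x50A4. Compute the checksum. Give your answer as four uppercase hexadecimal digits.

One's-complement addition (fold any carry out of bit 15 back into bit 0):
  0x0D2C + 0x361A = 0x04346
  0x4346 + 0x92CD = 0x0D613
  0xD613 + 0x82DC = 0x158EF → wrap carry → 0x58F0
  0x58F0 + 0x50A4 = 0x0A994
One's-complement sum = 0xA994.
Checksum = ~0xA994 & 0xFFFF = 0x566B.

566B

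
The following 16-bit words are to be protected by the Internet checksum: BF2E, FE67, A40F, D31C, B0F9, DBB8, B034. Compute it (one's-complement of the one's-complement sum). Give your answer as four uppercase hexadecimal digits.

8E55

One's-complement addition (fold any carry out of bit 15 back into bit 0):
  0xBF2E + 0xFE67 = 0x1BD95 → wrap carry → 0xBD96
  0xBD96 + 0xA40F = 0x161A5 → wrap carry → 0x61A6
  0x61A6 + 0xD31C = 0x134C2 → wrap carry → 0x34C3
  0x34C3 + 0xB0F9 = 0x0E5BC
  0xE5BC + 0xDBB8 = 0x1C174 → wrap carry → 0xC175
  0xC175 + 0xB034 = 0x171A9 → wrap carry → 0x71AA
One's-complement sum = 0x71AA.
Checksum = ~0x71AA & 0xFFFF = 0x8E55.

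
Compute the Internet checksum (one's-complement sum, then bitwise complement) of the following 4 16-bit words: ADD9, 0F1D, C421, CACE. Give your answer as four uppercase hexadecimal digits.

B418

One's-complement addition (fold any carry out of bit 15 back into bit 0):
  0xADD9 + 0x0F1D = 0x0BCF6
  0xBCF6 + 0xC421 = 0x18117 → wrap carry → 0x8118
  0x8118 + 0xCACE = 0x14BE6 → wrap carry → 0x4BE7
One's-complement sum = 0x4BE7.
Checksum = ~0x4BE7 & 0xFFFF = 0xB418.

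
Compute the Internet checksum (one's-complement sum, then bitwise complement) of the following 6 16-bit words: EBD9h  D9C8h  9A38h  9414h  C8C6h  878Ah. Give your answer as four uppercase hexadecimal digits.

One's-complement addition (fold any carry out of bit 15 back into bit 0):
  0xEBD9 + 0xD9C8 = 0x1C5A1 → wrap carry → 0xC5A2
  0xC5A2 + 0x9A38 = 0x15FDA → wrap carry → 0x5FDB
  0x5FDB + 0x9414 = 0x0F3EF
  0xF3EF + 0xC8C6 = 0x1BCB5 → wrap carry → 0xBCB6
  0xBCB6 + 0x878A = 0x14440 → wrap carry → 0x4441
One's-complement sum = 0x4441.
Checksum = ~0x4441 & 0xFFFF = 0xBBBE.

BBBE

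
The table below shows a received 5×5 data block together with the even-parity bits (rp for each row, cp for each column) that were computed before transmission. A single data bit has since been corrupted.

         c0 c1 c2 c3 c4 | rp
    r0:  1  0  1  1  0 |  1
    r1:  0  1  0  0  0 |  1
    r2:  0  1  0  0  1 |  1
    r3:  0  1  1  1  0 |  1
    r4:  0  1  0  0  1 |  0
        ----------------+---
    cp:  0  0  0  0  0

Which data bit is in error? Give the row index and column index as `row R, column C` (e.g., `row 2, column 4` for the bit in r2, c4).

row 2, column 0

Recompute each row's even parity and compare to rp:
  r0: data parity 1, sent rp 1 → ok
  r1: data parity 1, sent rp 1 → ok
  r2: data parity 0, sent rp 1 → mismatch
  r3: data parity 1, sent rp 1 → ok
  r4: data parity 0, sent rp 0 → ok
Recompute each column's even parity and compare to cp:
  c0: data parity 1, sent cp 0 → mismatch
  c1: data parity 0, sent cp 0 → ok
  c2: data parity 0, sent cp 0 → ok
  c3: data parity 0, sent cp 0 → ok
  c4: data parity 0, sent cp 0 → ok
Exactly one row (r2) and one column (c0) fail → the flipped bit is at their intersection.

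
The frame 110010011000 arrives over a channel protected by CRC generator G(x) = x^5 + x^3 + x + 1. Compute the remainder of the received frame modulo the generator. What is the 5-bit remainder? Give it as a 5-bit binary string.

Modulo-2 division of 110010011000 by 101011:
  pos 0: 110010 XOR 101011 = 011001
  pos 1: 110010 XOR 101011 = 011001
  pos 2: 110011 XOR 101011 = 011000
  pos 3: 110001 XOR 101011 = 011010
  pos 4: 110100 XOR 101011 = 011111
  pos 5: 111110 XOR 101011 = 010101
  pos 6: 101010 XOR 101011 = 000001
Remainder = 00001 (nonzero — an error is detected).

00001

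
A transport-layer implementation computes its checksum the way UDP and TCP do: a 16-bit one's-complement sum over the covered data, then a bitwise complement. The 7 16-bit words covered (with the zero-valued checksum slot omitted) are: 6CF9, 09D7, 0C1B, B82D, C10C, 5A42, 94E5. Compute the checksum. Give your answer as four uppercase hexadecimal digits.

One's-complement addition (fold any carry out of bit 15 back into bit 0):
  0x6CF9 + 0x09D7 = 0x076D0
  0x76D0 + 0x0C1B = 0x082EB
  0x82EB + 0xB82D = 0x13B18 → wrap carry → 0x3B19
  0x3B19 + 0xC10C = 0x0FC25
  0xFC25 + 0x5A42 = 0x15667 → wrap carry → 0x5668
  0x5668 + 0x94E5 = 0x0EB4D
One's-complement sum = 0xEB4D.
Checksum = ~0xEB4D & 0xFFFF = 0x14B2.

14B2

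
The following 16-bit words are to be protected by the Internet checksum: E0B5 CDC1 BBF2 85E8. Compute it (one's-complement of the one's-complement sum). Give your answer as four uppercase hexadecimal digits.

One's-complement addition (fold any carry out of bit 15 back into bit 0):
  0xE0B5 + 0xCDC1 = 0x1AE76 → wrap carry → 0xAE77
  0xAE77 + 0xBBF2 = 0x16A69 → wrap carry → 0x6A6A
  0x6A6A + 0x85E8 = 0x0F052
One's-complement sum = 0xF052.
Checksum = ~0xF052 & 0xFFFF = 0x0FAD.

0FAD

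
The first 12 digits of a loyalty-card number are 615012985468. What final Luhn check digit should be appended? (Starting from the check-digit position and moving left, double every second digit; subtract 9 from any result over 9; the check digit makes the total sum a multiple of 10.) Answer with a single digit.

Partial digits right→left: 8 6 4 5 8 9 2 1 0 5 1 6
Double every second digit counting from the check-digit position (so the 1st, 3rd, 5th, ... of the partial from the right).
  doubled (with −9 where >9): 7 8 7 4 0 2 → sum 28
  kept as-is: 6 5 9 1 5 6 → sum 32
Total = 28 + 32 = 60.
Check digit = (10 − (60 mod 10)) mod 10 = 0.

0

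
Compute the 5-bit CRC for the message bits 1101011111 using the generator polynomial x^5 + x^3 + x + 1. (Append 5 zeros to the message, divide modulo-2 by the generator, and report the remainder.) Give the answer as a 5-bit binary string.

01111

Append 5 zeros: 110101111100000. Divide by 101011 (XOR where the leading bit is 1):
  pos 0: 110101 XOR 101011 = 011110
  pos 1: 111101 XOR 101011 = 010110
  pos 2: 101101 XOR 101011 = 000110
  pos 5: 110110 XOR 101011 = 011101
  pos 6: 111010 XOR 101011 = 010001
  pos 7: 100010 XOR 101011 = 001001
  pos 9: 100100 XOR 101011 = 001111
Remainder (last 5 bits) = 01111. This is the CRC / FCS.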